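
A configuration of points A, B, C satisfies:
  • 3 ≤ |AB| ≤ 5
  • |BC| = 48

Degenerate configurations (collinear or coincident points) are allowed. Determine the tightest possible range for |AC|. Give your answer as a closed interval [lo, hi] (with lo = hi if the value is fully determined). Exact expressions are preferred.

|AB| ∈ [3, 5]
|BC| ∈ {48}
|AC| ∈ [43, 53]

|AC| ∈ [43, 53]  (≈ [43.0000, 53.0000])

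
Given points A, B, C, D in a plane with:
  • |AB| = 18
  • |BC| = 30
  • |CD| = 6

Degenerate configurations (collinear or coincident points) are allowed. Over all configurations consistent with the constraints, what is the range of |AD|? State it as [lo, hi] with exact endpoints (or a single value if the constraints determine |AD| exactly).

|AB| ∈ {18}
|BC| ∈ {30}
|CD| ∈ {6}
|AC| ∈ [12, 48]
|BD| ∈ [24, 36]
|AD| ∈ [6, 54]

|AD| ∈ [6, 54]  (≈ [6.0000, 54.0000])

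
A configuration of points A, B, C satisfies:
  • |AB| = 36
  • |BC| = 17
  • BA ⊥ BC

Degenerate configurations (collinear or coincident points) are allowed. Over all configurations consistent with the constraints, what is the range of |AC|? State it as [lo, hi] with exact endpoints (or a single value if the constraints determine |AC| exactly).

|AC| = √(1585)  (≈ 39.8121)

|AB| ∈ {36}
|BC| ∈ {17}
|AC| ∈ {√(1585)}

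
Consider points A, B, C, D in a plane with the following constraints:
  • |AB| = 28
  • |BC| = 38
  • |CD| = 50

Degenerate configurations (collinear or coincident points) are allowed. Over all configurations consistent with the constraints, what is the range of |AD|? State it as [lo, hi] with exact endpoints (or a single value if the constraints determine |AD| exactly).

|AD| ∈ [0, 116]  (≈ [0.0000, 116.0000])

|AB| ∈ {28}
|BC| ∈ {38}
|CD| ∈ {50}
|AC| ∈ [10, 66]
|BD| ∈ [12, 88]
|AD| ∈ [0, 116]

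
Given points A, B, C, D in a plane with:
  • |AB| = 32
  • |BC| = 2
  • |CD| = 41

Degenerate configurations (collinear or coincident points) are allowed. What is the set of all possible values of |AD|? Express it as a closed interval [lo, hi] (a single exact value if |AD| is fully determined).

|AD| ∈ [7, 75]  (≈ [7.0000, 75.0000])

|AB| ∈ {32}
|BC| ∈ {2}
|CD| ∈ {41}
|AC| ∈ [30, 34]
|BD| ∈ [39, 43]
|AD| ∈ [7, 75]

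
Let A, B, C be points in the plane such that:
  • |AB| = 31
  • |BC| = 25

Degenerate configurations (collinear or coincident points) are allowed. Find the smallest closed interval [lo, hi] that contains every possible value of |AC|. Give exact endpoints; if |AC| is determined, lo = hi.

|AC| ∈ [6, 56]  (≈ [6.0000, 56.0000])

|AB| ∈ {31}
|BC| ∈ {25}
|AC| ∈ [6, 56]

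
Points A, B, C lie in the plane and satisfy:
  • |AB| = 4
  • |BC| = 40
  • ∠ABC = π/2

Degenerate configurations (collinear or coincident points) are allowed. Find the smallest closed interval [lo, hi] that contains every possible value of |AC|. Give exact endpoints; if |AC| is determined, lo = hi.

|AC| = 4·√(101)  (≈ 40.1995)

|AB| ∈ {4}
|BC| ∈ {40}
|AC| ∈ {4·√(101)}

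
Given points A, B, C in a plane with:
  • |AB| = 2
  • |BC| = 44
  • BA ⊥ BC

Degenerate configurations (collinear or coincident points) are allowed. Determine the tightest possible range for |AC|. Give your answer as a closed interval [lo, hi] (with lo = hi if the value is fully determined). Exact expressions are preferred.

|AC| = 2·√(485)  (≈ 44.0454)

|AB| ∈ {2}
|BC| ∈ {44}
|AC| ∈ {2·√(485)}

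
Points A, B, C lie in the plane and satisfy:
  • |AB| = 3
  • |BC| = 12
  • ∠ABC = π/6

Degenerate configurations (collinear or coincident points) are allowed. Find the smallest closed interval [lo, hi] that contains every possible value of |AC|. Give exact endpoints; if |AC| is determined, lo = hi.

|AB| ∈ {3}
|BC| ∈ {12}
|AC| ∈ {3·√(17 - 4·√(3))}

|AC| = 3·√(17 - 4·√(3))  (≈ 9.5208)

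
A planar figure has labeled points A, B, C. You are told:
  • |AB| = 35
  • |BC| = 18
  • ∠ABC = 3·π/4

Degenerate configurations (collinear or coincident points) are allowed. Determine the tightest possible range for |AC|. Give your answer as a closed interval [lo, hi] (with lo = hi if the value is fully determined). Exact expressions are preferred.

|AB| ∈ {35}
|BC| ∈ {18}
|AC| ∈ {√(630·√(2) + 1549)}

|AC| = √(630·√(2) + 1549)  (≈ 49.3959)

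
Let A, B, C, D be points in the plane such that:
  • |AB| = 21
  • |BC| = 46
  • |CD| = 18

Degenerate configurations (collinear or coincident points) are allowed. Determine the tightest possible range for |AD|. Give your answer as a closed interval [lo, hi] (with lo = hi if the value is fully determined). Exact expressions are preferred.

|AB| ∈ {21}
|BC| ∈ {46}
|CD| ∈ {18}
|AC| ∈ [25, 67]
|BD| ∈ [28, 64]
|AD| ∈ [7, 85]

|AD| ∈ [7, 85]  (≈ [7.0000, 85.0000])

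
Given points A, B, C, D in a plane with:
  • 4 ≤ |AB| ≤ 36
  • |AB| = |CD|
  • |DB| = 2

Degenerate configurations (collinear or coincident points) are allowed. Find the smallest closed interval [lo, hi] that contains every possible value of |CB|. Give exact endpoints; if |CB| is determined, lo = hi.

|CB| ∈ [2, 38]  (≈ [2.0000, 38.0000])

|AB| ∈ [4, 36]
|BD| ∈ {2}
|CD| ∈ [4, 36]
|AD| ∈ [2, 38]
|BC| ∈ [2, 38]
|AC| ∈ [0, 74]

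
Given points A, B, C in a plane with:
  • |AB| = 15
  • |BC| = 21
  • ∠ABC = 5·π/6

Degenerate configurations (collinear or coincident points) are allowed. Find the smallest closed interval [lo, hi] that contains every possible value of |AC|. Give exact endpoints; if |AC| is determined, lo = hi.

|AC| = 3·√(35·√(3) + 74)  (≈ 34.8080)

|AB| ∈ {15}
|BC| ∈ {21}
|AC| ∈ {3·√(35·√(3) + 74)}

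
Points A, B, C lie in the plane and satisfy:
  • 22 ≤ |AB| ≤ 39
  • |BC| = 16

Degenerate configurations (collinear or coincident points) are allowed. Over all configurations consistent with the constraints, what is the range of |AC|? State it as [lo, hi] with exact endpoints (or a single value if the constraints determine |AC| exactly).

|AB| ∈ [22, 39]
|BC| ∈ {16}
|AC| ∈ [6, 55]

|AC| ∈ [6, 55]  (≈ [6.0000, 55.0000])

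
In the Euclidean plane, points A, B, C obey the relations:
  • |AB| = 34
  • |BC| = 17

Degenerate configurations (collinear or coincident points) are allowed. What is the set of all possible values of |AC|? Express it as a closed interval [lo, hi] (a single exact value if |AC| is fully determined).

|AB| ∈ {34}
|BC| ∈ {17}
|AC| ∈ [17, 51]

|AC| ∈ [17, 51]  (≈ [17.0000, 51.0000])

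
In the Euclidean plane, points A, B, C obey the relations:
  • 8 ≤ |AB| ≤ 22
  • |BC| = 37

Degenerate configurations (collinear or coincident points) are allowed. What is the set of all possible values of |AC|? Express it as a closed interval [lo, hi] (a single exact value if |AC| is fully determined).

|AB| ∈ [8, 22]
|BC| ∈ {37}
|AC| ∈ [15, 59]

|AC| ∈ [15, 59]  (≈ [15.0000, 59.0000])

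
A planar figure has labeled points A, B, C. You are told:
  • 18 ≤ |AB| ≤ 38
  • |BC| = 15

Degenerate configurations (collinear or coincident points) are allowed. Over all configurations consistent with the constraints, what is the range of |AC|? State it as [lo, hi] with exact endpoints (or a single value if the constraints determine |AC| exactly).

|AB| ∈ [18, 38]
|BC| ∈ {15}
|AC| ∈ [3, 53]

|AC| ∈ [3, 53]  (≈ [3.0000, 53.0000])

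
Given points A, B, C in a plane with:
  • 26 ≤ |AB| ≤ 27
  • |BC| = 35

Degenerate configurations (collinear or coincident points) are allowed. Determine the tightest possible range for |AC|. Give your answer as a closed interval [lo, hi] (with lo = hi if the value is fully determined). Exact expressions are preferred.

|AB| ∈ [26, 27]
|BC| ∈ {35}
|AC| ∈ [8, 62]

|AC| ∈ [8, 62]  (≈ [8.0000, 62.0000])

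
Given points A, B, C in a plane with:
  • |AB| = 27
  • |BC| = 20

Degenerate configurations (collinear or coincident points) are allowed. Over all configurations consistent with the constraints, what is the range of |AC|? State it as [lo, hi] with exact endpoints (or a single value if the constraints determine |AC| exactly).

|AB| ∈ {27}
|BC| ∈ {20}
|AC| ∈ [7, 47]

|AC| ∈ [7, 47]  (≈ [7.0000, 47.0000])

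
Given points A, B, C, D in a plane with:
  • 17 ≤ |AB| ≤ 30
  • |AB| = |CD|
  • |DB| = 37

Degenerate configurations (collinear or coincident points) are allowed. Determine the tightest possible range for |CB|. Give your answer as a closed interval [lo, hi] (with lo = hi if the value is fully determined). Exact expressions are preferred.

|CB| ∈ [7, 67]  (≈ [7.0000, 67.0000])

|AB| ∈ [17, 30]
|BD| ∈ {37}
|CD| ∈ [17, 30]
|AD| ∈ [7, 67]
|BC| ∈ [7, 67]
|AC| ∈ [0, 97]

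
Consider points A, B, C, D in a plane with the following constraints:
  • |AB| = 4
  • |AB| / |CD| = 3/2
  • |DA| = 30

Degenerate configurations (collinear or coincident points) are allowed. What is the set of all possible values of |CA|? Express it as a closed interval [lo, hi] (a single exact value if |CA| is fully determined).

|CA| ∈ [82/3, 98/3]  (≈ [27.3333, 32.6667])

|AB| ∈ {4}
|AD| ∈ {30}
|CD| ∈ {8/3}
|BD| ∈ [26, 34]
|AC| ∈ [82/3, 98/3]
|BC| ∈ [70/3, 110/3]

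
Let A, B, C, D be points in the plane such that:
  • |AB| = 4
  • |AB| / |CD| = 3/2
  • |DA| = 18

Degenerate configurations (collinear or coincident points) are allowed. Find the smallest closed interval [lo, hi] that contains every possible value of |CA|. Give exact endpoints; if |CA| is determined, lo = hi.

|CA| ∈ [46/3, 62/3]  (≈ [15.3333, 20.6667])

|AB| ∈ {4}
|AD| ∈ {18}
|CD| ∈ {8/3}
|BD| ∈ [14, 22]
|AC| ∈ [46/3, 62/3]
|BC| ∈ [34/3, 74/3]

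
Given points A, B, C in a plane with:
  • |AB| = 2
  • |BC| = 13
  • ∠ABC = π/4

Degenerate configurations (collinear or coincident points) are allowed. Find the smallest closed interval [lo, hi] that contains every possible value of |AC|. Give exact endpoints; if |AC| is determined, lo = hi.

|AC| = √(173 - 26·√(2))  (≈ 11.6718)

|AB| ∈ {2}
|BC| ∈ {13}
|AC| ∈ {√(173 - 26·√(2))}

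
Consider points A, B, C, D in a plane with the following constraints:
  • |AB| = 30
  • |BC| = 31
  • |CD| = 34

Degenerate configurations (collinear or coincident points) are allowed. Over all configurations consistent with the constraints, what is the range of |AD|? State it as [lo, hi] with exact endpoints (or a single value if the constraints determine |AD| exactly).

|AB| ∈ {30}
|BC| ∈ {31}
|CD| ∈ {34}
|AC| ∈ [1, 61]
|BD| ∈ [3, 65]
|AD| ∈ [0, 95]

|AD| ∈ [0, 95]  (≈ [0.0000, 95.0000])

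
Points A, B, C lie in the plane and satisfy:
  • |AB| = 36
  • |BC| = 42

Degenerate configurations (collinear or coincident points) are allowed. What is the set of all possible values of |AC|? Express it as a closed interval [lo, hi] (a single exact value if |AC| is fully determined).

|AC| ∈ [6, 78]  (≈ [6.0000, 78.0000])

|AB| ∈ {36}
|BC| ∈ {42}
|AC| ∈ [6, 78]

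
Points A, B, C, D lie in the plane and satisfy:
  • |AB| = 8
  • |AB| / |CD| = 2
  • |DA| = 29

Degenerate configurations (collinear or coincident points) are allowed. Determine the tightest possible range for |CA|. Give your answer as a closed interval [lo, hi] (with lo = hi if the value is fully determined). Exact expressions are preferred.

|AB| ∈ {8}
|AD| ∈ {29}
|CD| ∈ {4}
|BD| ∈ [21, 37]
|AC| ∈ [25, 33]
|BC| ∈ [17, 41]

|CA| ∈ [25, 33]  (≈ [25.0000, 33.0000])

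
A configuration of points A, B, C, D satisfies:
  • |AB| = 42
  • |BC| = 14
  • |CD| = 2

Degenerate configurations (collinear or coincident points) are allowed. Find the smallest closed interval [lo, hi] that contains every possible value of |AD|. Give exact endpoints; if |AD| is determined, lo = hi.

|AD| ∈ [26, 58]  (≈ [26.0000, 58.0000])

|AB| ∈ {42}
|BC| ∈ {14}
|CD| ∈ {2}
|AC| ∈ [28, 56]
|BD| ∈ [12, 16]
|AD| ∈ [26, 58]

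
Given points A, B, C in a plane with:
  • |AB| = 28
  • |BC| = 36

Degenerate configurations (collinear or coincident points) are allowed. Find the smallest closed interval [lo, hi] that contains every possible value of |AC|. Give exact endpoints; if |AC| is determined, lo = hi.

|AB| ∈ {28}
|BC| ∈ {36}
|AC| ∈ [8, 64]

|AC| ∈ [8, 64]  (≈ [8.0000, 64.0000])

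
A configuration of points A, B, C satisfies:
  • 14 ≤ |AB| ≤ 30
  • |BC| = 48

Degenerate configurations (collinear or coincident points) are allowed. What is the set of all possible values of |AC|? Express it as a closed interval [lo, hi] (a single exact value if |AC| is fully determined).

|AC| ∈ [18, 78]  (≈ [18.0000, 78.0000])

|AB| ∈ [14, 30]
|BC| ∈ {48}
|AC| ∈ [18, 78]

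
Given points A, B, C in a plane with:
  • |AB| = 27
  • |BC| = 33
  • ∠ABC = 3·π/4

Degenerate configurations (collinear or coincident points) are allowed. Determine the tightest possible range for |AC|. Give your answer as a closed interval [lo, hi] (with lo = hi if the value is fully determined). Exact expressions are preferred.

|AC| = 3·√(99·√(2) + 202)  (≈ 55.4803)

|AB| ∈ {27}
|BC| ∈ {33}
|AC| ∈ {3·√(99·√(2) + 202)}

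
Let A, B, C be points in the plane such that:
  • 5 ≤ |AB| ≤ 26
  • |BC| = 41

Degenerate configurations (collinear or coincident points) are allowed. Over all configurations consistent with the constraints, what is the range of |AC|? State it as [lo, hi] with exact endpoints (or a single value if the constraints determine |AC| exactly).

|AC| ∈ [15, 67]  (≈ [15.0000, 67.0000])

|AB| ∈ [5, 26]
|BC| ∈ {41}
|AC| ∈ [15, 67]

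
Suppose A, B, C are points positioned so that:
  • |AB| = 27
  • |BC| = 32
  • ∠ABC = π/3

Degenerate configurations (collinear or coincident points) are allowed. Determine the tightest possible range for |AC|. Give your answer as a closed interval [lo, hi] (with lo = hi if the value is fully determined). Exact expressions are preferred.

|AB| ∈ {27}
|BC| ∈ {32}
|AC| ∈ {√(889)}

|AC| = √(889)  (≈ 29.8161)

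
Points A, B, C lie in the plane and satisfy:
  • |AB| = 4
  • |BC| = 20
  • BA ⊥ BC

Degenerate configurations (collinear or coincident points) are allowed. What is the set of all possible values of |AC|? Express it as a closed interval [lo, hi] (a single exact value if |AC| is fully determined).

|AB| ∈ {4}
|BC| ∈ {20}
|AC| ∈ {4·√(26)}

|AC| = 4·√(26)  (≈ 20.3961)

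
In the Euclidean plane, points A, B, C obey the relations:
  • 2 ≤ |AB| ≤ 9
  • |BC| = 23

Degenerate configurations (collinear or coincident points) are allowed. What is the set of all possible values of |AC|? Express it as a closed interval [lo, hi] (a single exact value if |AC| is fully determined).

|AB| ∈ [2, 9]
|BC| ∈ {23}
|AC| ∈ [14, 32]

|AC| ∈ [14, 32]  (≈ [14.0000, 32.0000])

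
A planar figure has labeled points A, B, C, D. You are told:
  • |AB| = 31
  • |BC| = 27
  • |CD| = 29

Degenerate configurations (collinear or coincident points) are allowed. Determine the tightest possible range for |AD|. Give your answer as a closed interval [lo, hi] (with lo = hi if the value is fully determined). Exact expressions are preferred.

|AB| ∈ {31}
|BC| ∈ {27}
|CD| ∈ {29}
|AC| ∈ [4, 58]
|BD| ∈ [2, 56]
|AD| ∈ [0, 87]

|AD| ∈ [0, 87]  (≈ [0.0000, 87.0000])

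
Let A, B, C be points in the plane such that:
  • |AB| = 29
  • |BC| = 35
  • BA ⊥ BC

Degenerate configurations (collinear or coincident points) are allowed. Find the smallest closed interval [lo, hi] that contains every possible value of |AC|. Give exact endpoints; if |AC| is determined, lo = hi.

|AB| ∈ {29}
|BC| ∈ {35}
|AC| ∈ {√(2066)}

|AC| = √(2066)  (≈ 45.4533)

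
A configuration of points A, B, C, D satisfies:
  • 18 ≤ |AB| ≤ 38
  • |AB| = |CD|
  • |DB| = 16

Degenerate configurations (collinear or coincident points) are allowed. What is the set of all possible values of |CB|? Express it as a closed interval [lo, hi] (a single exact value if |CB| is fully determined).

|CB| ∈ [2, 54]  (≈ [2.0000, 54.0000])

|AB| ∈ [18, 38]
|BD| ∈ {16}
|CD| ∈ [18, 38]
|AD| ∈ [2, 54]
|BC| ∈ [2, 54]
|AC| ∈ [0, 92]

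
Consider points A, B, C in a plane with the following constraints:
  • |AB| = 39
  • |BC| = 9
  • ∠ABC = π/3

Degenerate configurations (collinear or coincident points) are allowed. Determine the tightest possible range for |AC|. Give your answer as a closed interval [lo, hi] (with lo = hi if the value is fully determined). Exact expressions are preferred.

|AB| ∈ {39}
|BC| ∈ {9}
|AC| ∈ {3·√(139)}

|AC| = 3·√(139)  (≈ 35.3695)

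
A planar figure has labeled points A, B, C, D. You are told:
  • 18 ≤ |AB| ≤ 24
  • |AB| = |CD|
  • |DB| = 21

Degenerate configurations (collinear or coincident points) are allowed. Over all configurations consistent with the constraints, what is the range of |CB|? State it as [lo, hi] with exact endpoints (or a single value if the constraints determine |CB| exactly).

|CB| ∈ [0, 45]  (≈ [0.0000, 45.0000])

|AB| ∈ [18, 24]
|BD| ∈ {21}
|CD| ∈ [18, 24]
|AD| ∈ [0, 45]
|BC| ∈ [0, 45]
|AC| ∈ [0, 69]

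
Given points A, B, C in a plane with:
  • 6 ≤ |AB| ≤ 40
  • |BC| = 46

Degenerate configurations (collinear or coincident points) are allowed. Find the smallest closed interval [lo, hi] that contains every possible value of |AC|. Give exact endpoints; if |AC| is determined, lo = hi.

|AB| ∈ [6, 40]
|BC| ∈ {46}
|AC| ∈ [6, 86]

|AC| ∈ [6, 86]  (≈ [6.0000, 86.0000])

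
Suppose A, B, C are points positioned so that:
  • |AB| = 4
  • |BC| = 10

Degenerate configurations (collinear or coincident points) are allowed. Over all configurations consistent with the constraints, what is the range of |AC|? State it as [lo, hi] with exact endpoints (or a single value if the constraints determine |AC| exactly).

|AC| ∈ [6, 14]  (≈ [6.0000, 14.0000])

|AB| ∈ {4}
|BC| ∈ {10}
|AC| ∈ [6, 14]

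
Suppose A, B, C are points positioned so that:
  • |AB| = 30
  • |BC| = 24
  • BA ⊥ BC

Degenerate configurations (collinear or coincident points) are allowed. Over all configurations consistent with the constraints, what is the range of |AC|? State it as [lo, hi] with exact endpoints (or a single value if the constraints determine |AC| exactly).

|AB| ∈ {30}
|BC| ∈ {24}
|AC| ∈ {6·√(41)}

|AC| = 6·√(41)  (≈ 38.4187)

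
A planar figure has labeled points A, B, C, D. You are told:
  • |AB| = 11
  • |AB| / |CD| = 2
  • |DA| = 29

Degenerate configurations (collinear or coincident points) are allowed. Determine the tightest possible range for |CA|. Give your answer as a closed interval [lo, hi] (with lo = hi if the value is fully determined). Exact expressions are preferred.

|AB| ∈ {11}
|AD| ∈ {29}
|CD| ∈ {11/2}
|BD| ∈ [18, 40]
|AC| ∈ [47/2, 69/2]
|BC| ∈ [25/2, 91/2]

|CA| ∈ [47/2, 69/2]  (≈ [23.5000, 34.5000])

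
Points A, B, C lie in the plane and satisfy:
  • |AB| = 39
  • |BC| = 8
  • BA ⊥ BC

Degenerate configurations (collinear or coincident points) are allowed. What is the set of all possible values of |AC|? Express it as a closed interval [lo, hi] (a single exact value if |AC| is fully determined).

|AC| = √(1585)  (≈ 39.8121)

|AB| ∈ {39}
|BC| ∈ {8}
|AC| ∈ {√(1585)}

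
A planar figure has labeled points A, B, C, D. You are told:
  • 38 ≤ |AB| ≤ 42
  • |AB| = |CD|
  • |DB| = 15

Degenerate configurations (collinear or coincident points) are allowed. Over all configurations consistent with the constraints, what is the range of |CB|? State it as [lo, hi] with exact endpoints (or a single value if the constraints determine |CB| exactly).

|AB| ∈ [38, 42]
|BD| ∈ {15}
|CD| ∈ [38, 42]
|AD| ∈ [23, 57]
|BC| ∈ [23, 57]
|AC| ∈ [0, 99]

|CB| ∈ [23, 57]  (≈ [23.0000, 57.0000])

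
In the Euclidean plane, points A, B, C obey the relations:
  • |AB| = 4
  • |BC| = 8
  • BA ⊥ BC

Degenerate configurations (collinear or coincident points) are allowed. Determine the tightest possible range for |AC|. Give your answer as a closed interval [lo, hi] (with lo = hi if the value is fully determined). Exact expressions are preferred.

|AC| = 4·√(5)  (≈ 8.9443)

|AB| ∈ {4}
|BC| ∈ {8}
|AC| ∈ {4·√(5)}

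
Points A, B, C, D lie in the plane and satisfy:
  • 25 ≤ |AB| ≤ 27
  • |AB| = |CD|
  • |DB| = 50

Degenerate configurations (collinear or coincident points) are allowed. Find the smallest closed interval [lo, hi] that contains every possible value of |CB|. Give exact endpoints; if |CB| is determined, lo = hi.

|CB| ∈ [23, 77]  (≈ [23.0000, 77.0000])

|AB| ∈ [25, 27]
|BD| ∈ {50}
|CD| ∈ [25, 27]
|AD| ∈ [23, 77]
|BC| ∈ [23, 77]
|AC| ∈ [0, 104]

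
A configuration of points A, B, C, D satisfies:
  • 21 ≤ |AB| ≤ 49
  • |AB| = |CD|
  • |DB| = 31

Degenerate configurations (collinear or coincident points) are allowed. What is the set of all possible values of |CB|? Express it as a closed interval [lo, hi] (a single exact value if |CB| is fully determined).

|AB| ∈ [21, 49]
|BD| ∈ {31}
|CD| ∈ [21, 49]
|AD| ∈ [0, 80]
|BC| ∈ [0, 80]
|AC| ∈ [0, 129]

|CB| ∈ [0, 80]  (≈ [0.0000, 80.0000])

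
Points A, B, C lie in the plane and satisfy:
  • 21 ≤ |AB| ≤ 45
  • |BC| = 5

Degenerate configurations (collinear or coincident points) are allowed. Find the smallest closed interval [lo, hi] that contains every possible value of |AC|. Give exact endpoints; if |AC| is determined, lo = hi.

|AC| ∈ [16, 50]  (≈ [16.0000, 50.0000])

|AB| ∈ [21, 45]
|BC| ∈ {5}
|AC| ∈ [16, 50]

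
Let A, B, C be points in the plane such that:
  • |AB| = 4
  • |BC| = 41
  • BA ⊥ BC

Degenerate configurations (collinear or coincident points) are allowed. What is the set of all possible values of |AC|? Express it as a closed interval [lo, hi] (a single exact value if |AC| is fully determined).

|AB| ∈ {4}
|BC| ∈ {41}
|AC| ∈ {√(1697)}

|AC| = √(1697)  (≈ 41.1947)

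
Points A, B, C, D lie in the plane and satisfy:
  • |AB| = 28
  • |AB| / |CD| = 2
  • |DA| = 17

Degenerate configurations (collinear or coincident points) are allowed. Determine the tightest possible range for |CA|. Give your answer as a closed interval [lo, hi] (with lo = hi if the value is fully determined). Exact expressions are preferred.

|AB| ∈ {28}
|AD| ∈ {17}
|CD| ∈ {14}
|BD| ∈ [11, 45]
|AC| ∈ [3, 31]
|BC| ∈ [0, 59]

|CA| ∈ [3, 31]  (≈ [3.0000, 31.0000])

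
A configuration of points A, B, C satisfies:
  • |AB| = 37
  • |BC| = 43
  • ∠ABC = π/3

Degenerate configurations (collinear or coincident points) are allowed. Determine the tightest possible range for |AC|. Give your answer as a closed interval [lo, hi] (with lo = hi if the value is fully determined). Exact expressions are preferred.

|AC| = √(1627)  (≈ 40.3361)

|AB| ∈ {37}
|BC| ∈ {43}
|AC| ∈ {√(1627)}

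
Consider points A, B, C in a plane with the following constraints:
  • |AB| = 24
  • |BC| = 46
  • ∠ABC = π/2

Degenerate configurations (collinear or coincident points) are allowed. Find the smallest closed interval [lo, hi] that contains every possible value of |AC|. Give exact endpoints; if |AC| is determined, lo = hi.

|AC| = 2·√(673)  (≈ 51.8845)

|AB| ∈ {24}
|BC| ∈ {46}
|AC| ∈ {2·√(673)}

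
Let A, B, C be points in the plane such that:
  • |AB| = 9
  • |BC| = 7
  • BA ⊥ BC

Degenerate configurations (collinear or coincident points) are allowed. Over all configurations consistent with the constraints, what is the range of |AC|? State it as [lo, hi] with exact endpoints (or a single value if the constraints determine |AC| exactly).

|AC| = √(130)  (≈ 11.4018)

|AB| ∈ {9}
|BC| ∈ {7}
|AC| ∈ {√(130)}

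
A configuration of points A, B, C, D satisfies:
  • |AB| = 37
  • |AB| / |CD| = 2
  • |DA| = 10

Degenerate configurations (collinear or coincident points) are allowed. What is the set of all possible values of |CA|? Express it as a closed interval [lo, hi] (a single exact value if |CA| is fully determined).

|CA| ∈ [17/2, 57/2]  (≈ [8.5000, 28.5000])

|AB| ∈ {37}
|AD| ∈ {10}
|CD| ∈ {37/2}
|BD| ∈ [27, 47]
|AC| ∈ [17/2, 57/2]
|BC| ∈ [17/2, 131/2]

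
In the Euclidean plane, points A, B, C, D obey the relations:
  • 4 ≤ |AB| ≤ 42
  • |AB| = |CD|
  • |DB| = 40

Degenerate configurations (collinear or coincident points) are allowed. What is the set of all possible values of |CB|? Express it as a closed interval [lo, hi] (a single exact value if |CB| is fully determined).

|CB| ∈ [0, 82]  (≈ [0.0000, 82.0000])

|AB| ∈ [4, 42]
|BD| ∈ {40}
|CD| ∈ [4, 42]
|AD| ∈ [0, 82]
|BC| ∈ [0, 82]
|AC| ∈ [0, 124]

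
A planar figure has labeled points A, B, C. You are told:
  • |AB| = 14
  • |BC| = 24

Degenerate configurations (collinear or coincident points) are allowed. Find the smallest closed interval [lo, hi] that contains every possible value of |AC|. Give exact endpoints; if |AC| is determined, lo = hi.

|AB| ∈ {14}
|BC| ∈ {24}
|AC| ∈ [10, 38]

|AC| ∈ [10, 38]  (≈ [10.0000, 38.0000])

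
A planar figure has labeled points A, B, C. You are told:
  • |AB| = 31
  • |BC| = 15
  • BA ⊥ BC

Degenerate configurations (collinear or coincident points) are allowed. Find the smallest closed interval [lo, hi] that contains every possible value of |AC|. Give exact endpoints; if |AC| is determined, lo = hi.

|AC| = √(1186)  (≈ 34.4384)

|AB| ∈ {31}
|BC| ∈ {15}
|AC| ∈ {√(1186)}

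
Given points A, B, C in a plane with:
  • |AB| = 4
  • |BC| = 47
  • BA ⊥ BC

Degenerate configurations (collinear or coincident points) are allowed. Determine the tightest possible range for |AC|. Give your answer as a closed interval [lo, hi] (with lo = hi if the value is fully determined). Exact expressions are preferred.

|AC| = 5·√(89)  (≈ 47.1699)

|AB| ∈ {4}
|BC| ∈ {47}
|AC| ∈ {5·√(89)}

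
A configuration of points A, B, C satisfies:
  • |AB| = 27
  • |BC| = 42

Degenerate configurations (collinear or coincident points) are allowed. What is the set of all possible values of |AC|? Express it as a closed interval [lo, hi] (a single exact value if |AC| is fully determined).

|AB| ∈ {27}
|BC| ∈ {42}
|AC| ∈ [15, 69]

|AC| ∈ [15, 69]  (≈ [15.0000, 69.0000])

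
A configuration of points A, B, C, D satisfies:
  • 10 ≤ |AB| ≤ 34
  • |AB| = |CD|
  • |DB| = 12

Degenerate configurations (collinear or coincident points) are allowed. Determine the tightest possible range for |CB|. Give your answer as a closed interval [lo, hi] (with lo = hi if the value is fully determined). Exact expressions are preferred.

|CB| ∈ [0, 46]  (≈ [0.0000, 46.0000])

|AB| ∈ [10, 34]
|BD| ∈ {12}
|CD| ∈ [10, 34]
|AD| ∈ [0, 46]
|BC| ∈ [0, 46]
|AC| ∈ [0, 80]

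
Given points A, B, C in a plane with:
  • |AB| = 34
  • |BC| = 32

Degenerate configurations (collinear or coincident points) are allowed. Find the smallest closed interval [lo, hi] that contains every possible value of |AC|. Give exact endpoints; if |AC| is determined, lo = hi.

|AC| ∈ [2, 66]  (≈ [2.0000, 66.0000])

|AB| ∈ {34}
|BC| ∈ {32}
|AC| ∈ [2, 66]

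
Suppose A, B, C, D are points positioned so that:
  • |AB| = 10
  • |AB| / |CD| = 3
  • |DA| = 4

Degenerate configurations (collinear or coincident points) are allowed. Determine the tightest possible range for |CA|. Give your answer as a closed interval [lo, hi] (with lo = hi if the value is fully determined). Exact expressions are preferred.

|CA| ∈ [2/3, 22/3]  (≈ [0.6667, 7.3333])

|AB| ∈ {10}
|AD| ∈ {4}
|CD| ∈ {10/3}
|BD| ∈ [6, 14]
|AC| ∈ [2/3, 22/3]
|BC| ∈ [8/3, 52/3]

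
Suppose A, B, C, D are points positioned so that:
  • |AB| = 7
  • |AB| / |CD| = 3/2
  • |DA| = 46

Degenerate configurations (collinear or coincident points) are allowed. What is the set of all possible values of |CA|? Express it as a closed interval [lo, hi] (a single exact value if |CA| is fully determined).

|AB| ∈ {7}
|AD| ∈ {46}
|CD| ∈ {14/3}
|BD| ∈ [39, 53]
|AC| ∈ [124/3, 152/3]
|BC| ∈ [103/3, 173/3]

|CA| ∈ [124/3, 152/3]  (≈ [41.3333, 50.6667])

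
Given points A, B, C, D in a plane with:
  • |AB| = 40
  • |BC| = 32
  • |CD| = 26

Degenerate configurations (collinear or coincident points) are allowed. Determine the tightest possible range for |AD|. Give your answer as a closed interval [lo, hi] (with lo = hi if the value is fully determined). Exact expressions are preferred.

|AB| ∈ {40}
|BC| ∈ {32}
|CD| ∈ {26}
|AC| ∈ [8, 72]
|BD| ∈ [6, 58]
|AD| ∈ [0, 98]

|AD| ∈ [0, 98]  (≈ [0.0000, 98.0000])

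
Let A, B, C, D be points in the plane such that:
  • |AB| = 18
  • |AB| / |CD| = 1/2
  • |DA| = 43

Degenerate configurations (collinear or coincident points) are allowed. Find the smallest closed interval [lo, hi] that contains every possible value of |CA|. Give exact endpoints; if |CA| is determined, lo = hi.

|AB| ∈ {18}
|AD| ∈ {43}
|CD| ∈ {36}
|BD| ∈ [25, 61]
|AC| ∈ [7, 79]
|BC| ∈ [0, 97]

|CA| ∈ [7, 79]  (≈ [7.0000, 79.0000])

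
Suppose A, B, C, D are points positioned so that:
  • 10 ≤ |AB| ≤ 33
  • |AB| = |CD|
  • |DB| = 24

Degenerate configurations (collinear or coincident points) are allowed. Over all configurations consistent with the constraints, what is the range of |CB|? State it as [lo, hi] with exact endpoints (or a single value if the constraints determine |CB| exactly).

|CB| ∈ [0, 57]  (≈ [0.0000, 57.0000])

|AB| ∈ [10, 33]
|BD| ∈ {24}
|CD| ∈ [10, 33]
|AD| ∈ [0, 57]
|BC| ∈ [0, 57]
|AC| ∈ [0, 90]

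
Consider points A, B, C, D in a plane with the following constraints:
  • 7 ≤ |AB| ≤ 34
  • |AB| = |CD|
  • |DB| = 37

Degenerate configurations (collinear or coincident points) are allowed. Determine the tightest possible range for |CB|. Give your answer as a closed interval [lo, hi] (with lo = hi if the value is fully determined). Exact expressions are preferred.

|CB| ∈ [3, 71]  (≈ [3.0000, 71.0000])

|AB| ∈ [7, 34]
|BD| ∈ {37}
|CD| ∈ [7, 34]
|AD| ∈ [3, 71]
|BC| ∈ [3, 71]
|AC| ∈ [0, 105]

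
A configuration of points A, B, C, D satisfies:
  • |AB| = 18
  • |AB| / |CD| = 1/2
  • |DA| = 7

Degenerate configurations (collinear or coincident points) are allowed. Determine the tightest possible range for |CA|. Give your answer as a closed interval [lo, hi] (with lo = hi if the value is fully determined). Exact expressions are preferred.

|CA| ∈ [29, 43]  (≈ [29.0000, 43.0000])

|AB| ∈ {18}
|AD| ∈ {7}
|CD| ∈ {36}
|BD| ∈ [11, 25]
|AC| ∈ [29, 43]
|BC| ∈ [11, 61]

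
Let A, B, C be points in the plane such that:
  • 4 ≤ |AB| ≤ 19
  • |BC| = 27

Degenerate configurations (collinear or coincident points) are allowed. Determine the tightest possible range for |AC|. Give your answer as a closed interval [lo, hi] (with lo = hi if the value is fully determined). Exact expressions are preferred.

|AB| ∈ [4, 19]
|BC| ∈ {27}
|AC| ∈ [8, 46]

|AC| ∈ [8, 46]  (≈ [8.0000, 46.0000])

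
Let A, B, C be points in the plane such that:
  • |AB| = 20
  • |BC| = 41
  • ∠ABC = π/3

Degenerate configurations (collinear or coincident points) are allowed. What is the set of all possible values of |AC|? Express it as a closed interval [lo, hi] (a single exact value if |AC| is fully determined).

|AB| ∈ {20}
|BC| ∈ {41}
|AC| ∈ {√(1261)}

|AC| = √(1261)  (≈ 35.5106)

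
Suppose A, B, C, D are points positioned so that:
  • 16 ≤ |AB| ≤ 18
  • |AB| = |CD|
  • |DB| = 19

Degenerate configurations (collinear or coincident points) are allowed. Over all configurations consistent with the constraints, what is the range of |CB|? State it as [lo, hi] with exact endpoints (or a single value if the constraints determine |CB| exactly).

|AB| ∈ [16, 18]
|BD| ∈ {19}
|CD| ∈ [16, 18]
|AD| ∈ [1, 37]
|BC| ∈ [1, 37]
|AC| ∈ [0, 55]

|CB| ∈ [1, 37]  (≈ [1.0000, 37.0000])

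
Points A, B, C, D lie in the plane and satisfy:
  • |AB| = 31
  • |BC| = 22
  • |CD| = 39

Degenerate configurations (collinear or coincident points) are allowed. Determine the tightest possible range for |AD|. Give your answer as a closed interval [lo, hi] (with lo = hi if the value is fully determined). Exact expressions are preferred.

|AD| ∈ [0, 92]  (≈ [0.0000, 92.0000])

|AB| ∈ {31}
|BC| ∈ {22}
|CD| ∈ {39}
|AC| ∈ [9, 53]
|BD| ∈ [17, 61]
|AD| ∈ [0, 92]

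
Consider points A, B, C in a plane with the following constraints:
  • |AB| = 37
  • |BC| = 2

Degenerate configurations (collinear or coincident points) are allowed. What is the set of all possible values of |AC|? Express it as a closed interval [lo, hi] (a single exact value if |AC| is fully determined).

|AB| ∈ {37}
|BC| ∈ {2}
|AC| ∈ [35, 39]

|AC| ∈ [35, 39]  (≈ [35.0000, 39.0000])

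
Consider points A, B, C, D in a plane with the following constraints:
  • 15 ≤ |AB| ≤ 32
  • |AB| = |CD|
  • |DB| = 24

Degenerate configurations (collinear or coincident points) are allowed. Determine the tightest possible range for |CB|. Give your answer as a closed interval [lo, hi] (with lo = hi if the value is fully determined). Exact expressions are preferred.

|AB| ∈ [15, 32]
|BD| ∈ {24}
|CD| ∈ [15, 32]
|AD| ∈ [0, 56]
|BC| ∈ [0, 56]
|AC| ∈ [0, 88]

|CB| ∈ [0, 56]  (≈ [0.0000, 56.0000])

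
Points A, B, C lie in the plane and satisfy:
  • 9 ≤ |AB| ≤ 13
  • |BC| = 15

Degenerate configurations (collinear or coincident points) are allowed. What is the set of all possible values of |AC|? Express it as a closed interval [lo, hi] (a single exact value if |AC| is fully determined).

|AC| ∈ [2, 28]  (≈ [2.0000, 28.0000])

|AB| ∈ [9, 13]
|BC| ∈ {15}
|AC| ∈ [2, 28]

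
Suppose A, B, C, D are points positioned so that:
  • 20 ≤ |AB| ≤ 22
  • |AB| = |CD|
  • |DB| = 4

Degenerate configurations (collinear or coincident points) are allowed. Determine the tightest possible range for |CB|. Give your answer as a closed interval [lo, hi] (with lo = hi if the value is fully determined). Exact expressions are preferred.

|AB| ∈ [20, 22]
|BD| ∈ {4}
|CD| ∈ [20, 22]
|AD| ∈ [16, 26]
|BC| ∈ [16, 26]
|AC| ∈ [0, 48]

|CB| ∈ [16, 26]  (≈ [16.0000, 26.0000])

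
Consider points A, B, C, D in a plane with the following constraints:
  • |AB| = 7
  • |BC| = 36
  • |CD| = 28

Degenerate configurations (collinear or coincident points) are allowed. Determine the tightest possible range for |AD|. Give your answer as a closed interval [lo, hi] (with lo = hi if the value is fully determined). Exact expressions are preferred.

|AD| ∈ [1, 71]  (≈ [1.0000, 71.0000])

|AB| ∈ {7}
|BC| ∈ {36}
|CD| ∈ {28}
|AC| ∈ [29, 43]
|BD| ∈ [8, 64]
|AD| ∈ [1, 71]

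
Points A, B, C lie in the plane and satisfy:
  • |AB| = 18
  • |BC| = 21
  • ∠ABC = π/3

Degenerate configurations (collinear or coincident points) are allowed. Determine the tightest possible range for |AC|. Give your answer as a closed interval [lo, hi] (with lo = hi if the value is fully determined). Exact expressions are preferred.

|AC| = 3·√(43)  (≈ 19.6723)

|AB| ∈ {18}
|BC| ∈ {21}
|AC| ∈ {3·√(43)}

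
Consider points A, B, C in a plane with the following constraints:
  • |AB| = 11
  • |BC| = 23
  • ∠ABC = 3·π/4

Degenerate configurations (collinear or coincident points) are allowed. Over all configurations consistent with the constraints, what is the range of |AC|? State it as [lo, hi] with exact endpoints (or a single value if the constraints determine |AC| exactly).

|AC| = √(253·√(2) + 650)  (≈ 31.7458)

|AB| ∈ {11}
|BC| ∈ {23}
|AC| ∈ {√(253·√(2) + 650)}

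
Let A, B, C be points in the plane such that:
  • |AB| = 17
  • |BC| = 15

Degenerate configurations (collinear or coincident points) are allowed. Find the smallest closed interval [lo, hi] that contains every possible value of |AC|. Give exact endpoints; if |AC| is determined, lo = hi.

|AC| ∈ [2, 32]  (≈ [2.0000, 32.0000])

|AB| ∈ {17}
|BC| ∈ {15}
|AC| ∈ [2, 32]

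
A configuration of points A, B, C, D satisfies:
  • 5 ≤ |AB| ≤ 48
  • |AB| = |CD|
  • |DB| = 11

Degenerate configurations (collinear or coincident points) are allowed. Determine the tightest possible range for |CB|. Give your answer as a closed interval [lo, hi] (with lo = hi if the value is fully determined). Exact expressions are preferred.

|CB| ∈ [0, 59]  (≈ [0.0000, 59.0000])

|AB| ∈ [5, 48]
|BD| ∈ {11}
|CD| ∈ [5, 48]
|AD| ∈ [0, 59]
|BC| ∈ [0, 59]
|AC| ∈ [0, 107]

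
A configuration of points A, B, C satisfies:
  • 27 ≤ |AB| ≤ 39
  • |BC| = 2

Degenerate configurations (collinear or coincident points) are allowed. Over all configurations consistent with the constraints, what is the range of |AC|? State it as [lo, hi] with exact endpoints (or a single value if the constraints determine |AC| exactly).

|AC| ∈ [25, 41]  (≈ [25.0000, 41.0000])

|AB| ∈ [27, 39]
|BC| ∈ {2}
|AC| ∈ [25, 41]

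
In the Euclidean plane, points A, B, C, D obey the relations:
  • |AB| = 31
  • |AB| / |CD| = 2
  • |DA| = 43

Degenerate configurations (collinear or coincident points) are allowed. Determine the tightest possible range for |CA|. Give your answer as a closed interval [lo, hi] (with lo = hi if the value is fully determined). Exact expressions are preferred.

|CA| ∈ [55/2, 117/2]  (≈ [27.5000, 58.5000])

|AB| ∈ {31}
|AD| ∈ {43}
|CD| ∈ {31/2}
|BD| ∈ [12, 74]
|AC| ∈ [55/2, 117/2]
|BC| ∈ [0, 179/2]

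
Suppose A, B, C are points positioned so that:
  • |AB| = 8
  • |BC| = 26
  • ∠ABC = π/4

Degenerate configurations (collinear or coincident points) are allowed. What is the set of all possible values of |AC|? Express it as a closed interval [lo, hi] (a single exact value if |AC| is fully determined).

|AC| = 2·√(185 - 52·√(2))  (≈ 21.1150)

|AB| ∈ {8}
|BC| ∈ {26}
|AC| ∈ {2·√(185 - 52·√(2))}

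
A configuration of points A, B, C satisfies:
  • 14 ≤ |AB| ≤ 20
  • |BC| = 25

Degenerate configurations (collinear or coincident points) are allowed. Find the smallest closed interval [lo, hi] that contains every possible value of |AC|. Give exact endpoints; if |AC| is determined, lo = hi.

|AC| ∈ [5, 45]  (≈ [5.0000, 45.0000])

|AB| ∈ [14, 20]
|BC| ∈ {25}
|AC| ∈ [5, 45]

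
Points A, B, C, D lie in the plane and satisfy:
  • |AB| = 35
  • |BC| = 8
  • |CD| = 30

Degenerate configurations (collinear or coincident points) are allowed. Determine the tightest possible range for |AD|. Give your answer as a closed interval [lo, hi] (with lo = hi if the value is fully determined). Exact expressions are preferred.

|AB| ∈ {35}
|BC| ∈ {8}
|CD| ∈ {30}
|AC| ∈ [27, 43]
|BD| ∈ [22, 38]
|AD| ∈ [0, 73]

|AD| ∈ [0, 73]  (≈ [0.0000, 73.0000])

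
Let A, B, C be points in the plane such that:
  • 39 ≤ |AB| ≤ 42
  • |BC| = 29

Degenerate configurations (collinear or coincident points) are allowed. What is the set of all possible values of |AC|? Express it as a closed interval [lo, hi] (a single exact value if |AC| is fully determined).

|AB| ∈ [39, 42]
|BC| ∈ {29}
|AC| ∈ [10, 71]

|AC| ∈ [10, 71]  (≈ [10.0000, 71.0000])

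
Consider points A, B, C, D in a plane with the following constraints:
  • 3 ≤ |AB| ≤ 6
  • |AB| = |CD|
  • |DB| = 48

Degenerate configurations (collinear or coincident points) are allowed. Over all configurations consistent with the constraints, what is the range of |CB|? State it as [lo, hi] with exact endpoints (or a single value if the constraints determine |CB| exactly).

|CB| ∈ [42, 54]  (≈ [42.0000, 54.0000])

|AB| ∈ [3, 6]
|BD| ∈ {48}
|CD| ∈ [3, 6]
|AD| ∈ [42, 54]
|BC| ∈ [42, 54]
|AC| ∈ [36, 60]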